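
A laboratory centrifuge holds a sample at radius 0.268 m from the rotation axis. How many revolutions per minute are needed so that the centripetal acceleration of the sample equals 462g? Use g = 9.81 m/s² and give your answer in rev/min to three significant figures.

1240 rev/min

Require ω²r = 462g, so ω = √(462 × 9.81/0.268) = 130.0 rad/s.
In rev/min: ω × 60/(2π) = 130.0 × 60/(2π) = 1242 rev/min.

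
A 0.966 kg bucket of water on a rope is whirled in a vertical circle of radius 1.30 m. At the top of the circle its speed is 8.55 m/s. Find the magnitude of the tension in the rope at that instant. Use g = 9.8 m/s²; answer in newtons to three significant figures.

44.9 N

At the top, both T and the weight mg point inward (toward the centre), so T + mg = mv²/r.
T = m(v²/r − g) = 0.966 × ((8.55)²/1.30 − 9.8) = 0.966 × (56.23 − 9.8) = 0.966 × 46.43 = 44.85 N.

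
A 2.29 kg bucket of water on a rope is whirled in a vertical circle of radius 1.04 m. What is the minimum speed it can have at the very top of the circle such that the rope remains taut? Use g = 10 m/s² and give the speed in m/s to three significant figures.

3.22 m/s

At the top, both weight mg and T point toward the centre: T + mg = mv²/r.
At minimum speed T → 0, so mg = mv_min²/r ⇒ v_min = √(g r) = √(10.0 × 1.04) = 3.225 m/s.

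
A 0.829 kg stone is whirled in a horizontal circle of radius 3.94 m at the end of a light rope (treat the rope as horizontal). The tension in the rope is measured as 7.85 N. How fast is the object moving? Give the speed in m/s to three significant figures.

T = m v²/r ⇒ v = √(T r / m) = √(7.85 × 3.94 / 0.829) = √37.31 = 6.108 m/s.

6.11 m/s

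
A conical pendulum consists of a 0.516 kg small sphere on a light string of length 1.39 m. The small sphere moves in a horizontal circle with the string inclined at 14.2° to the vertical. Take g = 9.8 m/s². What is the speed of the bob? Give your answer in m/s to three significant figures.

0.920 m/s

The radius of the circle is r = L sinθ = 1.39 × sin 14.2° = 0.3410 m.
Horizontally T sinθ = mv²/r and vertically T cosθ = mg, so tanθ = v²/(rg).
v = √(r g tanθ) = √(0.3410 × 9.8 × 0.2530) = √0.8455 = 0.9195 m/s.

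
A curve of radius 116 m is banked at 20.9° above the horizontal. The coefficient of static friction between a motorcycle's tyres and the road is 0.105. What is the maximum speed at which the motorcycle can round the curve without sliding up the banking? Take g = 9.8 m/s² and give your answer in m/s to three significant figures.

At the maximum speed, friction acts down the slope at its limiting value f = μN. Radially (horizontal, toward centre): N sinθ + μN cosθ = mv²/r. Vertically: N cosθ − μN sinθ = mg.
Dividing: v² = r g (sinθ + μcosθ)/(cosθ − μsinθ).
sinθ + μcosθ = 0.3567 + 0.105×0.9342 = 0.4548; cosθ − μsinθ = 0.9342 − 0.105×0.3567 = 0.8967.
v² = 116 × 9.8 × 0.4548/0.8967 = 576.6 m²/s², so v = 24.01 m/s.

24.0 m/s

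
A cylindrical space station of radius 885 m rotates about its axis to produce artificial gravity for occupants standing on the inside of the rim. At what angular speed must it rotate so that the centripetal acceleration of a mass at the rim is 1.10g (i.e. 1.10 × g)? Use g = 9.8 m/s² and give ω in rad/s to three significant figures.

Centripetal acceleration a_c = ω²r. Setting ω²r = 1.10g:
ω = √(1.10g / r) = √(1.10 × 9.8 / 885) = √0.01218 = 0.1104 rad/s.

0.110 rad/s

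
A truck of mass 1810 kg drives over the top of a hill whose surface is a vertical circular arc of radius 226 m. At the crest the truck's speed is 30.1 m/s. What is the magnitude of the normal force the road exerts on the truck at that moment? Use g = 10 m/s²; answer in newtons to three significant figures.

At the crest the centripetal acceleration points downward (toward the centre of the arc), so mg − N = mv²/r.
N = m(g − v²/r) = 1810 × (10.0 − (30.1)²/226) = 1810 × (10.0 − 4.009) = 1810 × 5.991 = 10840 N.

10800 N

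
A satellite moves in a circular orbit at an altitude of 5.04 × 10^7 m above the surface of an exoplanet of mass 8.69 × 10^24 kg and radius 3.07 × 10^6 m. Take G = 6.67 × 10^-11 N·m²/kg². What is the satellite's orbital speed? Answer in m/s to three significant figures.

Orbital radius r = R + h = 3.07 × 10^6 + 5.04 × 10^7 = 5.347 × 10^7 m.
Gravity supplies the centripetal force: G M m / r² = m v² / r, so v = √(GM/r).
v = √(6.67 × 10^-11 × 8.69 × 10^24 / 5.347 × 10^7) = √(1.084 × 10^7) = 3292 m/s.

3290 m/s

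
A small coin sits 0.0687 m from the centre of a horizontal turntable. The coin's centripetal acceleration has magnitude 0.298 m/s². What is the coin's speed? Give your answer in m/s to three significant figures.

0.143 m/s

a_c = v²/r ⇒ v = √(a_c · r) = √(0.298 × 0.0687) = √0.02047 = 0.1431 m/s.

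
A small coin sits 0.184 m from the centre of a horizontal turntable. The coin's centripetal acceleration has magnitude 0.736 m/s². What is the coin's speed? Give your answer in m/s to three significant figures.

0.368 m/s

a_c = v²/r ⇒ v = √(a_c · r) = √(0.736 × 0.184) = √0.1354 = 0.3680 m/s.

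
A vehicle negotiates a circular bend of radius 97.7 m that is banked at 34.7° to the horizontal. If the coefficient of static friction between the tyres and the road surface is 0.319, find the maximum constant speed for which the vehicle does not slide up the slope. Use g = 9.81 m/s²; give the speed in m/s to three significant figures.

At the maximum speed, friction acts down the slope at its limiting value f = μN. Radially (horizontal, toward centre): N sinθ + μN cosθ = mv²/r. Vertically: N cosθ − μN sinθ = mg.
Dividing: v² = r g (sinθ + μcosθ)/(cosθ − μsinθ).
sinθ + μcosθ = 0.5693 + 0.319×0.8221 = 0.8315; cosθ − μsinθ = 0.8221 − 0.319×0.5693 = 0.6405.
v² = 97.7 × 9.81 × 0.8315/0.6405 = 1244 m²/s², so v = 35.27 m/s.

35.3 m/s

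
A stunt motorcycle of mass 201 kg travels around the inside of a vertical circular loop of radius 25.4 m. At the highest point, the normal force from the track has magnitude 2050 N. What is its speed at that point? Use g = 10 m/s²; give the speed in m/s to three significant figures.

22.7 m/s

At the top, N + mg = mv²/r, so v = √(r(N/m + g)) = √(25.4 × (2050/201 + 10.0)) = √(25.4 × 20.20) = √513.1 = 22.65 m/s.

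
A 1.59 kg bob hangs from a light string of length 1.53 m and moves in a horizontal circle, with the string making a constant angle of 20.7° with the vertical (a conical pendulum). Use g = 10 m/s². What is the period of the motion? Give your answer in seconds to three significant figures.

r = L sinθ = 0.5408 m. From T sinθ = mω²r and T cosθ = mg: tanθ = ω²r/g, so ω² = g tanθ / r = g/(L cosθ).
ω = √(g/(L cosθ)) = √(10.0/(1.53 × 0.9354)) = √6.987 = 2.643 rad/s.
Period = 2π/ω = 2.377 s.

2.38 s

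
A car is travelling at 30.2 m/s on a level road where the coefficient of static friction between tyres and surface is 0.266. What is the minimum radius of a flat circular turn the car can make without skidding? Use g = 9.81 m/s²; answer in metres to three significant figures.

At the limit, μ_s m g = m v²/r, so r_min = v²/(μ_s g) = (30.2)²/(0.266 × 9.81) = 912.0/2.609 = 349.5 m.

350 m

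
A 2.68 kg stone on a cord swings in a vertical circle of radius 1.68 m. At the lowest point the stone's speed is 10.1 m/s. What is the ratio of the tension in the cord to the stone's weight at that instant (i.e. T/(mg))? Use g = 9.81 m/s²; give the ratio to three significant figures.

At the bottom, T − mg = mv²/r, so T = m(v²/r + g) and T/(mg) = v²/(rg) + 1 = (10.1)²/(1.68 × 9.81) + 1 = 6.190 + 1 = 7.190.

7.19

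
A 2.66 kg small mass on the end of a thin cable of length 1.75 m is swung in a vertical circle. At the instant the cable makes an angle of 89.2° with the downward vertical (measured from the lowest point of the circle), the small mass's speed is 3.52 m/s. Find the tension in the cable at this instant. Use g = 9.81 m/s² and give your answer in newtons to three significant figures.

19.2 N

Take the radial direction toward the centre of the circle as positive. The component of the weight along the string toward the centre is −mg cos φ (φ measured from the bottom), so Newton's second law along the string gives T − mg cos φ = m v²/r.
cos 89.2° = 0.01396, so T = m(v²/r + g cos φ) = 2.66 × ((3.52)²/1.75 + 9.81 × 0.01396) = 2.66 × (7.080 + (0.1370)) = 2.66 × 7.217 = 19.20 N.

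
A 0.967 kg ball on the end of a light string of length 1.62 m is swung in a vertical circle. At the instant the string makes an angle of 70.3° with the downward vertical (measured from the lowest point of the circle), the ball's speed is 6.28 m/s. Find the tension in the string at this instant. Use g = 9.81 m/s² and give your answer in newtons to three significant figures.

Take the radial direction toward the centre of the circle as positive. The component of the weight along the string toward the centre is −mg cos φ (φ measured from the bottom), so Newton's second law along the string gives T − mg cos φ = m v²/r.
cos 70.3° = 0.3371, so T = m(v²/r + g cos φ) = 0.967 × ((6.28)²/1.62 + 9.81 × 0.3371) = 0.967 × (24.34 + (3.307)) = 0.967 × 27.65 = 26.74 N.

26.7 N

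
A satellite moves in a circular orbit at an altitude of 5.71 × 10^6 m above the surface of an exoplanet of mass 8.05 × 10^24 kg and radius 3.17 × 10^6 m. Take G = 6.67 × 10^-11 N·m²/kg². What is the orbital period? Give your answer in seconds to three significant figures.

r = R + h = 3.17 × 10^6 + 5.71 × 10^6 = 8.880 × 10^6 m. Gravity provides the centripetal force: G M m / r² = m v² / r ⇒ v = √(GM/r) = 7776 m/s.
T = 2πr/v = 2π × 8.880 × 10^6 / 7776 = 7175 s.

7180 s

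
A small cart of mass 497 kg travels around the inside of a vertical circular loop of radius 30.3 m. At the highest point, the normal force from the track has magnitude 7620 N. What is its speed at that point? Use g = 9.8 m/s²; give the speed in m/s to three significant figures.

At the top, N + mg = mv²/r, so v = √(r(N/m + g)) = √(30.3 × (7620/497 + 9.8)) = √(30.3 × 25.13) = √761.5 = 27.60 m/s.

27.6 m/s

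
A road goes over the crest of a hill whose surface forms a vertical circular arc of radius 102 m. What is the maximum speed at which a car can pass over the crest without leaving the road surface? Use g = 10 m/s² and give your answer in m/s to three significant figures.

At the crest the centre of the circle is below the car, so the net downward (centripetal) force is mg − N = mv²/r.
The car leaves the road when N → 0, giving v_max = √(g r) = √(10.0 × 102) = 31.94 m/s.

31.9 m/s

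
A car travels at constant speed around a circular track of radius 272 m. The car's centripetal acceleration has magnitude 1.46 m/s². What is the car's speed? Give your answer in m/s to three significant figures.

19.9 m/s

a_c = v²/r ⇒ v = √(a_c · r) = √(1.46 × 272) = √397.1 = 19.93 m/s.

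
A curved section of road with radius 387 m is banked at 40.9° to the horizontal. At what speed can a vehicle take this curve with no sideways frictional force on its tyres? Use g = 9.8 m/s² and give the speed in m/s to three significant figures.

On a frictionless banked curve, N sinθ = mv²/r and N cosθ = mg, so tanθ = v²/(rg).
v = √(r g tanθ) = √(387 × 9.8 × tan 40.9°) = √(387 × 9.8 × 0.8662) = √3285 = 57.32 m/s.

57.3 m/s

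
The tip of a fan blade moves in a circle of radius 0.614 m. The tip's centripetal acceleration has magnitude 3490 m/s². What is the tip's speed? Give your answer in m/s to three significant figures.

a_c = v²/r ⇒ v = √(a_c · r) = √(3490 × 0.614) = √2143 = 46.29 m/s.

46.3 m/s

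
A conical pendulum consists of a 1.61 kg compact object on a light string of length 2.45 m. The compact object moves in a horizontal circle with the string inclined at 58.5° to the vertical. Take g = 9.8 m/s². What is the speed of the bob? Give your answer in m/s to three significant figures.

5.78 m/s

The radius of the circle is r = L sinθ = 2.45 × sin 58.5° = 2.089 m.
Horizontally T sinθ = mv²/r and vertically T cosθ = mg, so tanθ = v²/(rg).
v = √(r g tanθ) = √(2.089 × 9.8 × 1.632) = √33.41 = 5.780 m/s.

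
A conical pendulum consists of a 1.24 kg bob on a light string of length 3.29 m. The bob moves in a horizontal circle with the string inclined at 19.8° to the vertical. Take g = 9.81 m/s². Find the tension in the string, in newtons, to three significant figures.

Vertically the bob has no acceleration, so T cosθ = mg.
T = mg/cosθ = 1.24 × 9.81 / cos 19.8° = 12.16/0.9409 = 12.93 N.

12.9 N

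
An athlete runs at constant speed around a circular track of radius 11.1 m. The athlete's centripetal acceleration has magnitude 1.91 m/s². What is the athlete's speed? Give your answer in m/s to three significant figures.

4.60 m/s

a_c = v²/r ⇒ v = √(a_c · r) = √(1.91 × 11.1) = √21.20 = 4.604 m/s.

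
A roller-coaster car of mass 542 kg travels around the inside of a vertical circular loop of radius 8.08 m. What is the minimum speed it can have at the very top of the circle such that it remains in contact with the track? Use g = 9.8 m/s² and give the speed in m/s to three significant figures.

At the top, both weight mg and N point toward the centre: N + mg = mv²/r.
At minimum speed N → 0, so mg = mv_min²/r ⇒ v_min = √(g r) = √(9.8 × 8.08) = 8.899 m/s.

8.90 m/s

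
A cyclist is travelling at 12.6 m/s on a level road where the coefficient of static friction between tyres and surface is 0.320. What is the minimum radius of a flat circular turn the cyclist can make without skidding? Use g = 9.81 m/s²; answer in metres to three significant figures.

50.6 m

At the limit, μ_s m g = m v²/r, so r_min = v²/(μ_s g) = (12.6)²/(0.320 × 9.81) = 158.8/3.139 = 50.57 m.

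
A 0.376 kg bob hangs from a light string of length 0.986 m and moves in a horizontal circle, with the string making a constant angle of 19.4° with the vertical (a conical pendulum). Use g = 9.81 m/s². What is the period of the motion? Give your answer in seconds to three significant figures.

1.93 s

r = L sinθ = 0.3275 m. From T sinθ = mω²r and T cosθ = mg: tanθ = ω²r/g, so ω² = g tanθ / r = g/(L cosθ).
ω = √(g/(L cosθ)) = √(9.81/(0.986 × 0.9432)) = √10.55 = 3.248 rad/s.
Period = 2π/ω = 1.935 s.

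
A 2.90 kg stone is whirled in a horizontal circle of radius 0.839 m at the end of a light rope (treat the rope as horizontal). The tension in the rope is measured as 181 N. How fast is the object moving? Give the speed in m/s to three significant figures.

7.24 m/s

T = m v²/r ⇒ v = √(T r / m) = √(181 × 0.839 / 2.90) = √52.37 = 7.236 m/s.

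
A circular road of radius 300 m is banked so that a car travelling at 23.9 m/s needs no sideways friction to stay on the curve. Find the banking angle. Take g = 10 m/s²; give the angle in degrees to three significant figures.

10.8°

With no friction, the horizontal component of the normal force provides the centripetal force: N sinθ = mv²/r, while N cosθ = mg vertically.
Dividing: tanθ = v²/(r g) = (23.9)²/(300 × 10.0) = 571.2/3000 = 0.1904.
θ = arctan(0.1904) = 10.78°.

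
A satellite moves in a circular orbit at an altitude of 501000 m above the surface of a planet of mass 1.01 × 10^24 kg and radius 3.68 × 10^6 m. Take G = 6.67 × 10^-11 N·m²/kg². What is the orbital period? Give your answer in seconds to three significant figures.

6540 s

r = R + h = 3.68 × 10^6 + 501000 = 4.181 × 10^6 m. Gravity provides the centripetal force: G M m / r² = m v² / r ⇒ v = √(GM/r) = 4014 m/s.
T = 2πr/v = 2π × 4.181 × 10^6 / 4014 = 6545 s.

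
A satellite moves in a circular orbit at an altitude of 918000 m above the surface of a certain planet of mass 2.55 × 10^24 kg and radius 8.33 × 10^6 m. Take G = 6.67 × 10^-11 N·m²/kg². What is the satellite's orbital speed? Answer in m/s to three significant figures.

4290 m/s

Orbital radius r = R + h = 8.33 × 10^6 + 918000 = 9.248 × 10^6 m.
Gravity supplies the centripetal force: G M m / r² = m v² / r, so v = √(GM/r).
v = √(6.67 × 10^-11 × 2.55 × 10^24 / 9.248 × 10^6) = √(1.839 × 10^7) = 4289 m/s.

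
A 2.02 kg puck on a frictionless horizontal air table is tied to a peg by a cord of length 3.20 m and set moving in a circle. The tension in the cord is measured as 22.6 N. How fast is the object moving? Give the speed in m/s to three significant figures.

T = m v²/r ⇒ v = √(T r / m) = √(22.6 × 3.20 / 2.02) = √35.80 = 5.983 m/s.

5.98 m/s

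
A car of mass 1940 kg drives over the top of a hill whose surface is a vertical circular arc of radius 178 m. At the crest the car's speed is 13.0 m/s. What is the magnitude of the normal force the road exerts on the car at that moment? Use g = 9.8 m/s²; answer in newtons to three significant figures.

At the crest the centripetal acceleration points downward (toward the centre of the arc), so mg − N = mv²/r.
N = m(g − v²/r) = 1940 × (9.8 − (13.0)²/178) = 1940 × (9.8 − 0.9494) = 1940 × 8.851 = 17170 N.

17200 N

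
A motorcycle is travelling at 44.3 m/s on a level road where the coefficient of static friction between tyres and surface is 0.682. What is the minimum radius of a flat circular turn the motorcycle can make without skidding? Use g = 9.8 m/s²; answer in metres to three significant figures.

294 m

At the limit, μ_s m g = m v²/r, so r_min = v²/(μ_s g) = (44.3)²/(0.682 × 9.8) = 1962/6.684 = 293.6 m.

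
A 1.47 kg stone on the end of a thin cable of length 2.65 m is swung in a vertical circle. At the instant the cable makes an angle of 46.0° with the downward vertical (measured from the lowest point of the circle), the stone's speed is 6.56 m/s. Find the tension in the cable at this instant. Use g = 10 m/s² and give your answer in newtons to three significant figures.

Take the radial direction toward the centre of the circle as positive. The component of the weight along the string toward the centre is −mg cos φ (φ measured from the bottom), so Newton's second law along the string gives T − mg cos φ = m v²/r.
cos 46.0° = 0.6947, so T = m(v²/r + g cos φ) = 1.47 × ((6.56)²/2.65 + 10.0 × 0.6947) = 1.47 × (16.24 + (6.947)) = 1.47 × 23.19 = 34.08 N.

34.1 N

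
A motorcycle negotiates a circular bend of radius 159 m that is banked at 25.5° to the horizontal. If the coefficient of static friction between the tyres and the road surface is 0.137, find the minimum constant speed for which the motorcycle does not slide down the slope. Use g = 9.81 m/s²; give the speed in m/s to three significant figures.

At the minimum speed, friction acts up the slope at its limiting value f = μN. Radially (horizontal, toward centre): N sinθ − μN cosθ = mv²/r. Vertically: N cosθ + μN sinθ = mg.
Dividing: v² = r g (sinθ − μcosθ)/(cosθ + μsinθ).
sinθ − μcosθ = 0.4305 − 0.137×0.9026 = 0.3069; cosθ + μsinθ = 0.9026 + 0.137×0.4305 = 0.9616.
v² = 159 × 9.81 × 0.3069/0.9616 = 497.8 m²/s², so v = 22.31 m/s.

22.3 m/s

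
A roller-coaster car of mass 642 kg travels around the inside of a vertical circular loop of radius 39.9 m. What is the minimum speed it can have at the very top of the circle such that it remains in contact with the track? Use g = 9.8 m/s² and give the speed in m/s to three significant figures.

At the highest point the centre is directly below, so both the weight and N act inward: N + mg = mv²/r.
At minimum speed N → 0, so mg = mv_min²/r ⇒ v_min = √(g r) = √(9.8 × 39.9) = 19.77 m/s.

19.8 m/s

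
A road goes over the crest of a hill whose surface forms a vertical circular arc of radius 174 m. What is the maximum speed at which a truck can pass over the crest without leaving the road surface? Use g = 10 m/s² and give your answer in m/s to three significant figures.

41.7 m/s

At the crest the centre of the circle is below the truck, so the net downward (centripetal) force is mg − N = mv²/r.
The truck leaves the road when N → 0, giving v_max = √(g r) = √(10.0 × 174) = 41.71 m/s.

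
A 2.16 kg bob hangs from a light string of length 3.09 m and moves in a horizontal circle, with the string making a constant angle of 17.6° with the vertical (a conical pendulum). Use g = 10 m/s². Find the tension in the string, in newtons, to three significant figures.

22.7 N

Vertically the bob has no acceleration, so T cosθ = mg.
T = mg/cosθ = 2.16 × 10.0 / cos 17.6° = 21.60/0.9532 = 22.66 N.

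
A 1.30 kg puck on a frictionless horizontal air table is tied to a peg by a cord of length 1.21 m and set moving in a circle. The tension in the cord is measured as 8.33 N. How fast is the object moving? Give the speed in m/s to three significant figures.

T = m v²/r ⇒ v = √(T r / m) = √(8.33 × 1.21 / 1.30) = √7.753 = 2.784 m/s.

2.78 m/s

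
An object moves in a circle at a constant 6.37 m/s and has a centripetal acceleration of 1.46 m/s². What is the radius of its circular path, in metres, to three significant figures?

a_c = v²/r ⇒ r = v²/a_c = (6.37)²/1.46 = 40.58/1.46 = 27.79 m.

27.8 m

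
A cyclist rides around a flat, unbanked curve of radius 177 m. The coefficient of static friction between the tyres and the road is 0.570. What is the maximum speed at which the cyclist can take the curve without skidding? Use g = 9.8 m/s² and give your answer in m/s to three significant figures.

31.4 m/s

On a flat curve, static friction is the only horizontal force, so it must supply the full centripetal force: μ_s m g = m v²/r.
Mass cancels: v_max = √(μ_s g r) = √(0.570 × 9.8 × 177) = √988.7 = 31.44 m/s.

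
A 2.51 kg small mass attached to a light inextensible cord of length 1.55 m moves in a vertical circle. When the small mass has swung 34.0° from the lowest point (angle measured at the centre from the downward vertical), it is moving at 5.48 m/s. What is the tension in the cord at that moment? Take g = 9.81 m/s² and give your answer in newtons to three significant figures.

Take the radial direction toward the centre of the circle as positive. The component of the weight along the string toward the centre is −mg cos φ (φ measured from the bottom), so Newton's second law along the string gives T − mg cos φ = m v²/r.
cos 34.0° = 0.8290, so T = m(v²/r + g cos φ) = 2.51 × ((5.48)²/1.55 + 9.81 × 0.8290) = 2.51 × (19.37 + (8.133)) = 2.51 × 27.51 = 69.04 N.

69.0 N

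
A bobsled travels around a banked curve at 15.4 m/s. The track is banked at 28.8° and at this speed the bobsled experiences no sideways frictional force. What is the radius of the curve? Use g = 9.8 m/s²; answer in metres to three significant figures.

Frictionless banking: tanθ = v²/(rg), so r = v²/(g tanθ).
r = (15.4)²/(9.8 × tan 28.8°) = 237.2/(9.8 × 0.5498) = 237.2/5.388 = 44.02 m.

44.0 m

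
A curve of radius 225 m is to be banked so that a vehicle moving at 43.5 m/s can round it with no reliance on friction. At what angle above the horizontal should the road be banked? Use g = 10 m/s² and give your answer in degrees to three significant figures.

With no friction, the horizontal component of the normal force provides the centripetal force: N sinθ = mv²/r, while N cosθ = mg vertically.
Dividing: tanθ = v²/(r g) = (43.5)²/(225 × 10.0) = 1892/2250 = 0.8410.
θ = arctan(0.8410) = 40.06°.

40.1°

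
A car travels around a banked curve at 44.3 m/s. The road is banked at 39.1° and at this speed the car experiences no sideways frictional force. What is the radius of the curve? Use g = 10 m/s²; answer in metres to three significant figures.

Frictionless banking: tanθ = v²/(rg), so r = v²/(g tanθ).
r = (44.3)²/(10.0 × tan 39.1°) = 1962/(10.0 × 0.8127) = 1962/8.127 = 241.5 m.

241 m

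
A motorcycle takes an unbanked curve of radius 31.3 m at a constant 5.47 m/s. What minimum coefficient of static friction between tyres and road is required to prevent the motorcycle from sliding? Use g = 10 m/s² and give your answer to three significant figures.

0.0956

Friction provides the centripetal force: μ_s m g = m v²/r, so μ_s = v²/(g r) = (5.470)²/(10.0 × 31.3) = 29.92/313.0 = 0.09559.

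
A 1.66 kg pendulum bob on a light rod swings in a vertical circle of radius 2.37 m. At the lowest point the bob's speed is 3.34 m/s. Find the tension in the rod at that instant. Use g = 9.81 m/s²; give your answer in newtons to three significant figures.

24.1 N

At the lowest point, T points up (toward the centre) and the weight mg points down (away from the centre), so the net inward force is T − mg = mv²/r.
T = m(v²/r + g) = 1.66 × ((3.34)²/2.37 + 9.81) = 1.66 × (4.707 + 9.81) = 1.66 × 14.52 = 24.10 N.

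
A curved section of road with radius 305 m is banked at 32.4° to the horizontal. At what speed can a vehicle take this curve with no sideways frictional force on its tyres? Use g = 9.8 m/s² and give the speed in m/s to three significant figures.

On a frictionless banked curve, N sinθ = mv²/r and N cosθ = mg, so tanθ = v²/(rg).
v = √(r g tanθ) = √(305 × 9.8 × tan 32.4°) = √(305 × 9.8 × 0.6346) = √1897 = 43.55 m/s.

43.6 m/s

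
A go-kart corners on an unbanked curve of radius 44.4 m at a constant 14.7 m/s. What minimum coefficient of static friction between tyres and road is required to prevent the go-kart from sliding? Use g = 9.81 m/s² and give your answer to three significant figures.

0.496

Friction provides the centripetal force: μ_s m g = m v²/r, so μ_s = v²/(g r) = (14.70)²/(9.81 × 44.4) = 216.1/435.6 = 0.4961.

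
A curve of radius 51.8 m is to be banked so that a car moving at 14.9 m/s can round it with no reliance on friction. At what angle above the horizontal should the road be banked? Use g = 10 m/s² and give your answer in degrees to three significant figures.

With no friction, the horizontal component of the normal force provides the centripetal force: N sinθ = mv²/r, while N cosθ = mg vertically.
Dividing: tanθ = v²/(r g) = (14.9)²/(51.8 × 10.0) = 222.0/518.0 = 0.4286.
θ = arctan(0.4286) = 23.20°.

23.2°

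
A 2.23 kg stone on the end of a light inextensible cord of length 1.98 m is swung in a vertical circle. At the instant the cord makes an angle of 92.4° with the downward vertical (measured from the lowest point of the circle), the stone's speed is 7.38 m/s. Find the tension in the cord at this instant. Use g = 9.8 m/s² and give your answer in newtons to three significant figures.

Take the radial direction toward the centre of the circle as positive. The component of the weight along the string toward the centre is −mg cos φ (φ measured from the bottom), so Newton's second law along the string gives T − mg cos φ = m v²/r.
cos 92.4° = -0.04188, so T = m(v²/r + g cos φ) = 2.23 × ((7.38)²/1.98 + 9.8 × -0.04188) = 2.23 × (27.51 + (-0.4104)) = 2.23 × 27.10 = 60.43 N.

60.4 N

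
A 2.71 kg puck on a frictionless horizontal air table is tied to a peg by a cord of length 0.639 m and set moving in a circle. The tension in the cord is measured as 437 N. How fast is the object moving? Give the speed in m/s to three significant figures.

10.2 m/s

T = m v²/r ⇒ v = √(T r / m) = √(437 × 0.639 / 2.71) = √103.0 = 10.15 m/s.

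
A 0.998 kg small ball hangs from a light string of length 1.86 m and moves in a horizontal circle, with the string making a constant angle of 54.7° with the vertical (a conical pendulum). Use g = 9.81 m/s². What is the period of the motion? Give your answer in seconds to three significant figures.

2.08 s

r = L sinθ = 1.518 m. From T sinθ = mω²r and T cosθ = mg: tanθ = ω²r/g, so ω² = g tanθ / r = g/(L cosθ).
ω = √(g/(L cosθ)) = √(9.81/(1.86 × 0.5779)) = √9.127 = 3.021 rad/s.
Period = 2π/ω = 2.080 s.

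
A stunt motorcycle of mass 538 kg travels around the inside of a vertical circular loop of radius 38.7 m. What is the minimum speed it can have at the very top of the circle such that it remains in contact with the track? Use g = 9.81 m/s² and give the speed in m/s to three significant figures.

At the top, both weight mg and N point toward the centre: N + mg = mv²/r.
At minimum speed N → 0, so mg = mv_min²/r ⇒ v_min = √(g r) = √(9.81 × 38.7) = 19.48 m/s.

19.5 m/s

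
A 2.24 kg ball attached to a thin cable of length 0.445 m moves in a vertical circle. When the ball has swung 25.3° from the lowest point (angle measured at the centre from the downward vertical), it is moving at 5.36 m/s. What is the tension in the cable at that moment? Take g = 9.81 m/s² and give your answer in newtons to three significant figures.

Take the radial direction toward the centre of the circle as positive. The component of the weight along the string toward the centre is −mg cos φ (φ measured from the bottom), so Newton's second law along the string gives T − mg cos φ = m v²/r.
cos 25.3° = 0.9041, so T = m(v²/r + g cos φ) = 2.24 × ((5.36)²/0.445 + 9.81 × 0.9041) = 2.24 × (64.56 + (8.869)) = 2.24 × 73.43 = 164.5 N.

164 N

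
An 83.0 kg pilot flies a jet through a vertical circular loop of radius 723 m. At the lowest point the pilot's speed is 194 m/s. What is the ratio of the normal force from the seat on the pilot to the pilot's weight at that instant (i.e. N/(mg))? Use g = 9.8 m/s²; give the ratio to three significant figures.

6.31

At the bottom, N − mg = mv²/r, so N = m(v²/r + g) and N/(mg) = v²/(rg) + 1 = (194)²/(723 × 9.8) + 1 = 5.312 + 1 = 6.312.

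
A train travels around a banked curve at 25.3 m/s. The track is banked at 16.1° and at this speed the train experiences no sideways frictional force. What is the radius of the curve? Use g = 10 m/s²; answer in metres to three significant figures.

222 m

Frictionless banking: tanθ = v²/(rg), so r = v²/(g tanθ).
r = (25.3)²/(10.0 × tan 16.1°) = 640.1/(10.0 × 0.2886) = 640.1/2.886 = 221.8 m.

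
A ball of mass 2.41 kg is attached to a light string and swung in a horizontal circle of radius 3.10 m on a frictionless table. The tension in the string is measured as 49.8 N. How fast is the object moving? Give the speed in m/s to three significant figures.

T = m v²/r ⇒ v = √(T r / m) = √(49.8 × 3.10 / 2.41) = √64.06 = 8.004 m/s.

8.00 m/s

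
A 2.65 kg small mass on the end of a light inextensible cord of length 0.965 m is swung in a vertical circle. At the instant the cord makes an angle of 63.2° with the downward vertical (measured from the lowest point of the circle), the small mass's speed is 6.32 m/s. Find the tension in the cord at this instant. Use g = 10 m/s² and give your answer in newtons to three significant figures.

Take the radial direction toward the centre of the circle as positive. The component of the weight along the string toward the centre is −mg cos φ (φ measured from the bottom), so Newton's second law along the string gives T − mg cos φ = m v²/r.
cos 63.2° = 0.4509, so T = m(v²/r + g cos φ) = 2.65 × ((6.32)²/0.965 + 10.0 × 0.4509) = 2.65 × (41.39 + (4.509)) = 2.65 × 45.90 = 121.6 N.

122 N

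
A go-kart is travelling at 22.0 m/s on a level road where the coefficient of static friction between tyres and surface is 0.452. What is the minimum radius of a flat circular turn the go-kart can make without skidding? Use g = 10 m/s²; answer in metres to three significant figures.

At the limit, μ_s m g = m v²/r, so r_min = v²/(μ_s g) = (22.0)²/(0.452 × 10.0) = 484.0/4.520 = 107.1 m.

107 m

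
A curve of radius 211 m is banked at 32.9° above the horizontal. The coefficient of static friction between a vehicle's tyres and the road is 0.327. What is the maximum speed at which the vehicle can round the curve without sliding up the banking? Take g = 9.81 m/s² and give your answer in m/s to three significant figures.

At the maximum speed, friction acts down the slope at its limiting value f = μN. Radially (horizontal, toward centre): N sinθ + μN cosθ = mv²/r. Vertically: N cosθ − μN sinθ = mg.
Dividing: v² = r g (sinθ + μcosθ)/(cosθ − μsinθ).
sinθ + μcosθ = 0.5432 + 0.327×0.8396 = 0.8177; cosθ − μsinθ = 0.8396 − 0.327×0.5432 = 0.6620.
v² = 211 × 9.81 × 0.8177/0.6620 = 2557 m²/s², so v = 50.57 m/s.

50.6 m/s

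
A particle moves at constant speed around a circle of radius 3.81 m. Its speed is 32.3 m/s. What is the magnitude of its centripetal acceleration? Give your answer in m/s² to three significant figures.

274 m/s²

a_c = v²/r = (32.30)²/3.81 = 1043/3.81 = 273.8 m/s².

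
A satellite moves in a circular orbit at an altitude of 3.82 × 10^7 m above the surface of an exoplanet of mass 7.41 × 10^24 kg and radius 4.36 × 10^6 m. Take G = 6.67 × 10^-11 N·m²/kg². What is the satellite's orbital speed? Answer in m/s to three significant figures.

Orbital radius r = R + h = 4.36 × 10^6 + 3.82 × 10^7 = 4.256 × 10^7 m.
Gravity supplies the centripetal force: G M m / r² = m v² / r, so v = √(GM/r).
v = √(6.67 × 10^-11 × 7.41 × 10^24 / 4.256 × 10^7) = √(1.161 × 10^7) = 3408 m/s.

3410 m/s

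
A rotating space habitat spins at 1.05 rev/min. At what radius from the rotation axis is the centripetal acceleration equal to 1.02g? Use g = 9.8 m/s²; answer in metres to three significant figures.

827 m

ω = 1.05 rev/min × 2π/60 = 0.1100 rad/s.
a_c = ω²r = 1.02g ⇒ r = 1.02 × 9.8 / (0.1100)² = 9.996/0.01209 = 826.8 m.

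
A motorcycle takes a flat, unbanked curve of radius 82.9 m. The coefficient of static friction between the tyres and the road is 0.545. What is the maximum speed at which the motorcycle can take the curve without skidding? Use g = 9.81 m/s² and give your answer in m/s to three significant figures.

21.1 m/s

The only inward force on a level bend is static friction, so at the limit f_s = μ_s N = μ_s m g = m v²/r.
Mass cancels: v_max = √(μ_s g r) = √(0.545 × 9.81 × 82.9) = √443.2 = 21.05 m/s.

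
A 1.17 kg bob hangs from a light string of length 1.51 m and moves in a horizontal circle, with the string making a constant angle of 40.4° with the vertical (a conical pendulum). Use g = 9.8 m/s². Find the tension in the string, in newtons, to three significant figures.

15.1 N

Vertically the bob has no acceleration, so T cosθ = mg.
T = mg/cosθ = 1.17 × 9.8 / cos 40.4° = 11.47/0.7615 = 15.06 N.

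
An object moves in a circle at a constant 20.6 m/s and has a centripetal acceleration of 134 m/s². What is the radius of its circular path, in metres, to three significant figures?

3.17 m

a_c = v²/r ⇒ r = v²/a_c = (20.6)²/134 = 424.4/134 = 3.167 m.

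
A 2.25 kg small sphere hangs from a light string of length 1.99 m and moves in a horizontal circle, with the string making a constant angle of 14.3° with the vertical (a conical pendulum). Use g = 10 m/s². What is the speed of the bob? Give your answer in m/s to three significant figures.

The radius of the circle is r = L sinθ = 1.99 × sin 14.3° = 0.4915 m.
Horizontally T sinθ = mv²/r and vertically T cosθ = mg, so tanθ = v²/(rg).
v = √(r g tanθ) = √(0.4915 × 10.0 × 0.2549) = √1.253 = 1.119 m/s.

1.12 m/s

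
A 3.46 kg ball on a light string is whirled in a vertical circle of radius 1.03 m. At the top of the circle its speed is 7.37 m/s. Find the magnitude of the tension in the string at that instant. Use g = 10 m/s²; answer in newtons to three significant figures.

At the top, both T and the weight mg point inward (toward the centre), so T + mg = mv²/r.
T = m(v²/r − g) = 3.46 × ((7.37)²/1.03 − 10.0) = 3.46 × (52.73 − 10.0) = 3.46 × 42.73 = 147.9 N.

148 N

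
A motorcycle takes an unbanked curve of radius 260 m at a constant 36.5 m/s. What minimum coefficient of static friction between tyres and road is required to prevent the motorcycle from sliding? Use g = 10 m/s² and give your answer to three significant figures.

0.512

Friction provides the centripetal force: μ_s m g = m v²/r, so μ_s = v²/(g r) = (36.50)²/(10.0 × 260) = 1332/2600 = 0.5124.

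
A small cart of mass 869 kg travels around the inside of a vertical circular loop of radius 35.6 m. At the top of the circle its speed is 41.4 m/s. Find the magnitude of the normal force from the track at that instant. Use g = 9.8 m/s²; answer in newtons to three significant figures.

At the top, both N and the weight mg point inward (toward the centre), so N + mg = mv²/r.
N = m(v²/r − g) = 869 × ((41.4)²/35.6 − 9.8) = 869 × (48.14 − 9.8) = 869 × 38.34 = 33320 N.

33300 N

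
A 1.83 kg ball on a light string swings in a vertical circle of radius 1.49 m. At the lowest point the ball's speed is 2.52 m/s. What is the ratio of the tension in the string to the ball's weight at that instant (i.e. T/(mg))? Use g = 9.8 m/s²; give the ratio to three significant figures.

At the bottom, T − mg = mv²/r, so T = m(v²/r + g) and T/(mg) = v²/(rg) + 1 = (2.52)²/(1.49 × 9.8) + 1 = 0.4349 + 1 = 1.435.

1.43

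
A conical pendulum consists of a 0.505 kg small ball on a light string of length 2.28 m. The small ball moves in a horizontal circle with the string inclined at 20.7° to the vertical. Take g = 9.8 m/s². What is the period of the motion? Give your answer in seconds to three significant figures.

2.93 s

r = L sinθ = 0.8059 m. From T sinθ = mω²r and T cosθ = mg: tanθ = ω²r/g, so ω² = g tanθ / r = g/(L cosθ).
ω = √(g/(L cosθ)) = √(9.8/(2.28 × 0.9354)) = √4.595 = 2.144 rad/s.
Period = 2π/ω = 2.931 s.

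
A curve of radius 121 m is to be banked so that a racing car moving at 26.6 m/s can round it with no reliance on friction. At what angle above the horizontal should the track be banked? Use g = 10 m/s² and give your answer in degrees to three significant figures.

For a frictionless banked turn: horizontally N sinθ = mv²/r and vertically N cosθ = mg.
Dividing: tanθ = v²/(r g) = (26.6)²/(121 × 10.0) = 707.6/1210 = 0.5848.
θ = arctan(0.5848) = 30.32°.

30.3°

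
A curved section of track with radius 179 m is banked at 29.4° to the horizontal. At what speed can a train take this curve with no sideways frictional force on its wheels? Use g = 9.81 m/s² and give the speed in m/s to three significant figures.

On a frictionless banked curve, N sinθ = mv²/r and N cosθ = mg, so tanθ = v²/(rg).
v = √(r g tanθ) = √(179 × 9.81 × tan 29.4°) = √(179 × 9.81 × 0.5635) = √989.4 = 31.46 m/s.

31.5 m/s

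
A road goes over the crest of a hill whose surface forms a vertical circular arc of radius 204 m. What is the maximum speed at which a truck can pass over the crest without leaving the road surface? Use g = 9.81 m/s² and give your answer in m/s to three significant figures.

At the crest the centre of the circle is below the truck, so the net downward (centripetal) force is mg − N = mv²/r.
The truck leaves the road when N → 0, giving v_max = √(g r) = √(9.81 × 204) = 44.74 m/s.

44.7 m/s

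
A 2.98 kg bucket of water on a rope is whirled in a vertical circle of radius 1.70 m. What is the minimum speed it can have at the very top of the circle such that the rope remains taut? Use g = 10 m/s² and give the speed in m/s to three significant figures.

4.12 m/s

At the highest point the centre is directly below, so both the weight and T act inward: T + mg = mv²/r.
At minimum speed T → 0, so mg = mv_min²/r ⇒ v_min = √(g r) = √(10.0 × 1.70) = 4.123 m/s.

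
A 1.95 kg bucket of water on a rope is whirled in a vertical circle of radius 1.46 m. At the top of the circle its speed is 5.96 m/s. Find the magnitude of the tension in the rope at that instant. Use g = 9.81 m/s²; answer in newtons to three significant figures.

28.3 N

At the top, both T and the weight mg point inward (toward the centre), so T + mg = mv²/r.
T = m(v²/r − g) = 1.95 × ((5.96)²/1.46 − 9.81) = 1.95 × (24.33 − 9.81) = 1.95 × 14.52 = 28.31 N.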